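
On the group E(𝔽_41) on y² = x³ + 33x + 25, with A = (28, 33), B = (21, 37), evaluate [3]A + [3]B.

First 3A:
Repeated addition: build up to 3A.
2A: tangent at (28, 33): λ = (3·28² + 33)/(2·33) ≡ 7/25. 25⁻¹ ≡ 23 (mod 41), so λ ≡ 7·23 ≡ 38.
  x = λ² - 28 - 28 = 1444 - 56 ≡ 35; y = λ·(28 - 35) - 33 ≡ 29. → (35, 29)
3A: (35, 29) + (28, 33). λ = (33 - 29)/(28 - 35) ≡ 4/34 mod 41. 34⁻¹ ≡ 35 (mod 41) since 34·35 = 1190 ≡ 1, so λ ≡ 17.
  x = λ² - 35 - 28 = 289 - 63 ≡ 21; y = λ·(35 - 21) - 29 ≡ 4. → (21, 4)
3A = (21, 4).
Next 3B:
Repeated addition: build up to 3B.
2B: tangent at (21, 37): λ = (3·21² + 33)/(2·37) ≡ 3/33. 33⁻¹ ≡ 5 (mod 41) since 33·5 = 165 ≡ 1, so λ ≡ 3·5 ≡ 15.
  x = λ² - 21 - 21 = 225 - 42 ≡ 19; y = λ·(21 - 19) - 37 ≡ 34. → (19, 34)
3B: (19, 34) + (21, 37). λ = (37 - 34)/(21 - 19) ≡ 3/2 mod 41. 2⁻¹ ≡ 21 (mod 41), so λ ≡ 22.
  x = λ² - 19 - 21 = 484 - 40 ≡ 34; y = λ·(19 - 34) - 34 ≡ 5. → (34, 5)
3B = (34, 5).
Finally 3A + 3B:
(21, 4) + (34, 5). λ = (5 - 4)/(34 - 21) ≡ 1/13 mod 41. 13⁻¹ ≡ 19 (mod 41) since 13·19 = 247 ≡ 1, so λ ≡ 19.
  x = λ² - 21 - 34 = 361 - 55 ≡ 19; y = λ·(21 - 19) - 4 ≡ 34. → (19, 34)

(19, 34)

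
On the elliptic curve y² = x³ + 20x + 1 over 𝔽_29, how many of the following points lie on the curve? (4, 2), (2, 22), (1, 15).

2

(4, 2): 2² ≡ 4, rhs ≡ 0 → off.
(2, 22): 22² ≡ 20, rhs ≡ 20 → on.
(1, 15): 15² ≡ 22, rhs ≡ 22 → on.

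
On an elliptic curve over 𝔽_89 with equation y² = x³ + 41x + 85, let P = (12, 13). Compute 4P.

Double-and-add on 4 = (100)₂. Start with P = (12, 13) for the leading 1-bit.
double: tangent at (12, 13): λ = (3·12² + 41)/(2·13) ≡ 28/26. 26⁻¹ ≡ 24 (mod 89) since 26·24 = 624 ≡ 1, so λ ≡ 28·24 ≡ 49.
  x = λ² - 12 - 12 = 2401 - 24 ≡ 63; y = λ·(12 - 63) - 13 ≡ 69. → (63, 69)
double: tangent at (63, 69): λ = (3·63² + 41)/(2·69) ≡ 22/49. 49⁻¹ ≡ 20 (mod 89), so λ ≡ 22·20 ≡ 84.
  x = λ² - 63 - 63 = 7056 - 126 ≡ 77; y = λ·(63 - 77) - 69 ≡ 1. → (77, 1)

(77, 1)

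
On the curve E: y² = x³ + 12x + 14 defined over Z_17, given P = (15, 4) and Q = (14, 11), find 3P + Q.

(14, 6)

First 3P:
Repeated addition: build up to 3P.
2P: tangent at (15, 4): λ = (3·15² + 12)/(2·4) ≡ 7/8. 8⁻¹ ≡ 15 (mod 17) since 8·15 = 120 ≡ 1, so λ ≡ 7·15 ≡ 3.
  x = λ² - 15 - 15 = 9 - 30 ≡ 13; y = λ·(15 - 13) - 4 ≡ 2. → (13, 2)
3P: (13, 2) + (15, 4). λ = (4 - 2)/(15 - 13) ≡ 2/2 mod 17. 2⁻¹ ≡ 9 (mod 17) since 2·9 = 18 ≡ 1, so λ ≡ 1.
  x = λ² - 13 - 15 = 1 - 28 ≡ 7; y = λ·(13 - 7) - 2 ≡ 4. → (7, 4)
3P = (7, 4).
Finally 3P + Q:
(7, 4) + (14, 11). λ = (11 - 4)/(14 - 7) ≡ 7/7 mod 17. 7⁻¹ ≡ 5 (mod 17), so λ ≡ 1.
  x = λ² - 7 - 14 = 1 - 21 ≡ 14; y = λ·(7 - 14) - 4 ≡ 6. → (14, 6)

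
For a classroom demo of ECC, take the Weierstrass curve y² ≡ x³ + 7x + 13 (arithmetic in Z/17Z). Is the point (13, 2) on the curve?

no

y² = 2² ≡ 4; x³ + 7x + 13 = 2301 ≡ 6 (mod 17). 4 ≠ 6.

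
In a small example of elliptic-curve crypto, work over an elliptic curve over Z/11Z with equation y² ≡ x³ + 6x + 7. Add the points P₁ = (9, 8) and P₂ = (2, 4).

(9, 8) + (2, 4). λ = (4 - 8)/(2 - 9) ≡ 7/4 mod 11. 4⁻¹ ≡ 3 (mod 11) since 4·3 = 12 ≡ 1, so λ ≡ 10.
  x = λ² - 9 - 2 = 100 - 11 ≡ 1; y = λ·(9 - 1) - 8 ≡ 6. → (1, 6)

(1, 6)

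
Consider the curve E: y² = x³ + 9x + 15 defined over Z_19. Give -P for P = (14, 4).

-(14, 4) = (14, -4 mod 19) = (14, 15).

(14, 15)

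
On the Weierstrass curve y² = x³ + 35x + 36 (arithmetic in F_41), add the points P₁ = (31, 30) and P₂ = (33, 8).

(16, 10)

(31, 30) + (33, 8). λ = (8 - 30)/(33 - 31) ≡ 19/2 mod 41. 2⁻¹ ≡ 21 (mod 41) since 2·21 = 42 ≡ 1, so λ ≡ 30.
  x = λ² - 31 - 33 = 900 - 64 ≡ 16; y = λ·(31 - 16) - 30 ≡ 10. → (16, 10)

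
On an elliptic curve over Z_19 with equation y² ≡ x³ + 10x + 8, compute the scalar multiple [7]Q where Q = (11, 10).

Double-and-add on 7 = (111)₂. Start with Q = (11, 10) for the leading 1-bit.
double: tangent at (11, 10): λ = (3·11² + 10)/(2·10) ≡ 12/1. 1⁻¹ ≡ 1 (mod 19), so λ ≡ 12·1 ≡ 12.
  x = λ² - 11 - 11 = 144 - 22 ≡ 8; y = λ·(11 - 8) - 10 ≡ 7. → (8, 7)
add Q: (8, 7) + (11, 10). λ = (10 - 7)/(11 - 8) ≡ 3/3 mod 19. 3⁻¹ ≡ 13 (mod 19), so λ ≡ 1.
  x = λ² - 8 - 11 = 1 - 19 ≡ 1; y = λ·(8 - 1) - 7 ≡ 0. → (1, 0)
double: (1, 0) + (1, 0): same x and y₁ ≡ -y₂, so the sum is ∞.
add Q: ∞ + (11, 10) = (11, 10) (identity).

(11, 10)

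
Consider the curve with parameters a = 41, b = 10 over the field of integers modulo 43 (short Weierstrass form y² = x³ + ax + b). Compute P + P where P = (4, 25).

tangent at (4, 25): λ = (3·4² + 41)/(2·25) ≡ 3/7. 7⁻¹ ≡ 37 (mod 43), so λ ≡ 3·37 ≡ 25.
  x = λ² - 4 - 4 = 625 - 8 ≡ 15; y = λ·(4 - 15) - 25 ≡ 1. → (15, 1)

(15, 1)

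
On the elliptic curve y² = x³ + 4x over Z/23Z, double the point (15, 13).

tangent at (15, 13): λ = (3·15² + 4)/(2·13) ≡ 12/3. 3⁻¹ ≡ 8 (mod 23), so λ ≡ 12·8 ≡ 4.
  x = λ² - 15 - 15 = 16 - 30 ≡ 9; y = λ·(15 - 9) - 13 ≡ 11. → (9, 11)

(9, 11)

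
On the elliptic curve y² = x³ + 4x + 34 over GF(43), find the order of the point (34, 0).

2

2P: (34, 0) + (34, 0): same x and y₁ ≡ -y₂, so the sum is 𝒪.
2P = 𝒪, so the order is 2.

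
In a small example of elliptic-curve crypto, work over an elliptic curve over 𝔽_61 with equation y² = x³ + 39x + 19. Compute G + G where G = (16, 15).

(20, 36)

tangent at (16, 15): λ = (3·16² + 39)/(2·15) ≡ 14/30. 30⁻¹ ≡ 59 (mod 61) since 30·59 = 1770 ≡ 1, so λ ≡ 14·59 ≡ 33.
  x = λ² - 16 - 16 = 1089 - 32 ≡ 20; y = λ·(16 - 20) - 15 ≡ 36. → (20, 36)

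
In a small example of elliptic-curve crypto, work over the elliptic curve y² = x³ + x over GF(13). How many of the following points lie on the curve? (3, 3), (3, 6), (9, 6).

(3, 3): 3² ≡ 9, rhs ≡ 4 → off.
(3, 6): 6² ≡ 10, rhs ≡ 4 → off.
(9, 6): 6² ≡ 10, rhs ≡ 10 → on.

1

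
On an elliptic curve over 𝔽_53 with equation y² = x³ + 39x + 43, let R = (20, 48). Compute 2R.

tangent at (20, 48): λ = (3·20² + 39)/(2·48) ≡ 20/43. 43⁻¹ ≡ 37 (mod 53), so λ ≡ 20·37 ≡ 51.
  x = λ² - 20 - 20 = 2601 - 40 ≡ 17; y = λ·(20 - 17) - 48 ≡ 52. → (17, 52)

(17, 52)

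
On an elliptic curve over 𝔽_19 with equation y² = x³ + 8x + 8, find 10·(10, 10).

(1, 6)

Write G = (10, 10).
Double-and-add on 10 = (1010)₂. Start with G = (10, 10) for the leading 1-bit.
double: tangent at (10, 10): λ = (3·10² + 8)/(2·10) ≡ 4/1. 1⁻¹ ≡ 1 (mod 19), so λ ≡ 4·1 ≡ 4.
  x = λ² - 10 - 10 = 16 - 20 ≡ 15; y = λ·(10 - 15) - 10 ≡ 8. → (15, 8)
double: tangent at (15, 8): λ = (3·15² + 8)/(2·8) ≡ 18/16. 16⁻¹ ≡ 6 (mod 19) since 16·6 = 96 ≡ 1, so λ ≡ 18·6 ≡ 13.
  x = λ² - 15 - 15 = 169 - 30 ≡ 6; y = λ·(15 - 6) - 8 ≡ 14. → (6, 14)
add G: (6, 14) + (10, 10). λ = (10 - 14)/(10 - 6) ≡ 15/4 mod 19. 4⁻¹ ≡ 5 (mod 19), so λ ≡ 18.
  x = λ² - 6 - 10 = 324 - 16 ≡ 4; y = λ·(6 - 4) - 14 ≡ 3. → (4, 3)
double: tangent at (4, 3): λ = (3·4² + 8)/(2·3) ≡ 18/6. 6⁻¹ ≡ 16 (mod 19) since 6·16 = 96 ≡ 1, so λ ≡ 18·16 ≡ 3.
  x = λ² - 4 - 4 = 9 - 8 ≡ 1; y = λ·(4 - 1) - 3 ≡ 6. → (1, 6)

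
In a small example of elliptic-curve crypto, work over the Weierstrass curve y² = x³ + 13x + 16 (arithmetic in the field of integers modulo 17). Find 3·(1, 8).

(15, 13)

Write P = (1, 8).
Repeated addition: build up to 3P.
2P: tangent at (1, 8): λ = (3·1² + 13)/(2·8) ≡ 16/16. 16⁻¹ ≡ 16 (mod 17) since 16·16 = 256 ≡ 1, so λ ≡ 16·16 ≡ 1.
  x = λ² - 1 - 1 = 1 - 2 ≡ 16; y = λ·(1 - 16) - 8 ≡ 11. → (16, 11)
3P: (16, 11) + (1, 8). λ = (8 - 11)/(1 - 16) ≡ 14/2 mod 17. 2⁻¹ ≡ 9 (mod 17) since 2·9 = 18 ≡ 1, so λ ≡ 7.
  x = λ² - 16 - 1 = 49 - 17 ≡ 15; y = λ·(16 - 15) - 11 ≡ 13. → (15, 13)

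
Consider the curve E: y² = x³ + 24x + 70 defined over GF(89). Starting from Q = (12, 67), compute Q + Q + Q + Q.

Double-and-add on 4 = (100)₂. Start with Q = (12, 67) for the leading 1-bit.
double: tangent at (12, 67): λ = (3·12² + 24)/(2·67) ≡ 11/45. 45⁻¹ ≡ 2 (mod 89), so λ ≡ 11·2 ≡ 22.
  x = λ² - 12 - 12 = 484 - 24 ≡ 15; y = λ·(12 - 15) - 67 ≡ 45. → (15, 45)
double: tangent at (15, 45): λ = (3·15² + 24)/(2·45) ≡ 76/1. 1⁻¹ ≡ 1 (mod 89), so λ ≡ 76·1 ≡ 76.
  x = λ² - 15 - 15 = 5776 - 30 ≡ 50; y = λ·(15 - 50) - 45 ≡ 54. → (50, 54)

(50, 54)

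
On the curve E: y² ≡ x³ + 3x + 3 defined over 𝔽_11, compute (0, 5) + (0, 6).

O

The two points share x = 0 and their y-coordinates satisfy 5 + 6 ≡ 0 (mod 11), so they are inverses. Their sum is 𝒪.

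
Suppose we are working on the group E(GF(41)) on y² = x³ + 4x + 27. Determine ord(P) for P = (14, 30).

2P: tangent at (14, 30): λ = (3·14² + 4)/(2·30) ≡ 18/19. 19⁻¹ ≡ 13 (mod 41) since 19·13 = 247 ≡ 1, so λ ≡ 18·13 ≡ 29.
  x = λ² - 14 - 14 = 841 - 28 ≡ 34; y = λ·(14 - 34) - 30 ≡ 5. → (34, 5)
3P: (34, 5) + (14, 30). λ = (30 - 5)/(14 - 34) ≡ 25/21 mod 41. 21⁻¹ ≡ 2 (mod 41) since 21·2 = 42 ≡ 1, so λ ≡ 9.
  x = λ² - 34 - 14 = 81 - 48 ≡ 33; y = λ·(34 - 33) - 5 ≡ 4. → (33, 4)
4P: (33, 4) + (14, 30). λ = (30 - 4)/(14 - 33) ≡ 26/22 mod 41. 22⁻¹ ≡ 28 (mod 41), so λ ≡ 31.
  x = λ² - 33 - 14 = 961 - 47 ≡ 12; y = λ·(33 - 12) - 4 ≡ 32. → (12, 32)
5P: (12, 32) + (14, 30). λ = (30 - 32)/(14 - 12) ≡ 39/2 mod 41. 2⁻¹ ≡ 21 (mod 41), so λ ≡ 40.
  x = λ² - 12 - 14 = 1600 - 26 ≡ 16; y = λ·(12 - 16) - 32 ≡ 13. → (16, 13)
6P: (16, 13) + (14, 30). λ = (30 - 13)/(14 - 16) ≡ 17/39 mod 41. 39⁻¹ ≡ 20 (mod 41) since 39·20 = 780 ≡ 1, so λ ≡ 12.
  x = λ² - 16 - 14 = 144 - 30 ≡ 32; y = λ·(16 - 32) - 13 ≡ 0. → (32, 0)
7P: (32, 0) + (14, 30). λ = (30 - 0)/(14 - 32) ≡ 30/23 mod 41. 23⁻¹ ≡ 25 (mod 41), so λ ≡ 12.
  x = λ² - 32 - 14 = 144 - 46 ≡ 16; y = λ·(32 - 16) - 0 ≡ 28. → (16, 28)
8P: (16, 28) + (14, 30). λ = (30 - 28)/(14 - 16) ≡ 2/39 mod 41. 39⁻¹ ≡ 20 (mod 41) since 39·20 = 780 ≡ 1, so λ ≡ 40.
  x = λ² - 16 - 14 = 1600 - 30 ≡ 12; y = λ·(16 - 12) - 28 ≡ 9. → (12, 9)
9P: (12, 9) + (14, 30). λ = (30 - 9)/(14 - 12) ≡ 21/2 mod 41. 2⁻¹ ≡ 21 (mod 41), so λ ≡ 31.
  x = λ² - 12 - 14 = 961 - 26 ≡ 33; y = λ·(12 - 33) - 9 ≡ 37. → (33, 37)
10P: (33, 37) + (14, 30). λ = (30 - 37)/(14 - 33) ≡ 34/22 mod 41. 22⁻¹ ≡ 28 (mod 41), so λ ≡ 9.
  x = λ² - 33 - 14 = 81 - 47 ≡ 34; y = λ·(33 - 34) - 37 ≡ 36. → (34, 36)
11P: (34, 36) + (14, 30). λ = (30 - 36)/(14 - 34) ≡ 35/21 mod 41. 21⁻¹ ≡ 2 (mod 41), so λ ≡ 29.
  x = λ² - 34 - 14 = 841 - 48 ≡ 14; y = λ·(34 - 14) - 36 ≡ 11. → (14, 11)
12P: (14, 11) + (14, 30): same x and y₁ ≡ -y₂, so the sum is O.
12P = O, so the order is 12.

12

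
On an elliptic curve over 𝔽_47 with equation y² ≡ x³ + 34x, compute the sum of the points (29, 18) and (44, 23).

(29, 18) + (44, 23). λ = (23 - 18)/(44 - 29) ≡ 5/15 mod 47. 15⁻¹ ≡ 22 (mod 47) since 15·22 = 330 ≡ 1, so λ ≡ 16.
  x = λ² - 29 - 44 = 256 - 73 ≡ 42; y = λ·(29 - 42) - 18 ≡ 9. → (42, 9)

(42, 9)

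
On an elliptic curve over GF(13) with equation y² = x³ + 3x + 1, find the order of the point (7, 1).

2P: tangent at (7, 1): λ = (3·7² + 3)/(2·1) ≡ 7/2. 2⁻¹ ≡ 7 (mod 13) since 2·7 = 14 ≡ 1, so λ ≡ 7·7 ≡ 10.
  x = λ² - 7 - 7 = 100 - 14 ≡ 8; y = λ·(7 - 8) - 1 ≡ 2. → (8, 2)
3P: (8, 2) + (7, 1). λ = (1 - 2)/(7 - 8) ≡ 12/12 mod 13. 12⁻¹ ≡ 12 (mod 13) since 12·12 = 144 ≡ 1, so λ ≡ 1.
  x = λ² - 8 - 7 = 1 - 15 ≡ 12; y = λ·(8 - 12) - 2 ≡ 7. → (12, 7)
4P: (12, 7) + (7, 1). λ = (1 - 7)/(7 - 12) ≡ 7/8 mod 13. 8⁻¹ ≡ 5 (mod 13), so λ ≡ 9.
  x = λ² - 12 - 7 = 81 - 19 ≡ 10; y = λ·(12 - 10) - 7 ≡ 11. → (10, 11)
5P: (10, 11) + (7, 1). λ = (1 - 11)/(7 - 10) ≡ 3/10 mod 13. 10⁻¹ ≡ 4 (mod 13) since 10·4 = 40 ≡ 1, so λ ≡ 12.
  x = λ² - 10 - 7 = 144 - 17 ≡ 10; y = λ·(10 - 10) - 11 ≡ 2. → (10, 2)
6P: (10, 2) + (7, 1). λ = (1 - 2)/(7 - 10) ≡ 12/10 mod 13. 10⁻¹ ≡ 4 (mod 13), so λ ≡ 9.
  x = λ² - 10 - 7 = 81 - 17 ≡ 12; y = λ·(10 - 12) - 2 ≡ 6. → (12, 6)
7P: (12, 6) + (7, 1). λ = (1 - 6)/(7 - 12) ≡ 8/8 mod 13. 8⁻¹ ≡ 5 (mod 13), so λ ≡ 1.
  x = λ² - 12 - 7 = 1 - 19 ≡ 8; y = λ·(12 - 8) - 6 ≡ 11. → (8, 11)
8P: (8, 11) + (7, 1). λ = (1 - 11)/(7 - 8) ≡ 3/12 mod 13. 12⁻¹ ≡ 12 (mod 13) since 12·12 = 144 ≡ 1, so λ ≡ 10.
  x = λ² - 8 - 7 = 100 - 15 ≡ 7; y = λ·(8 - 7) - 11 ≡ 12. → (7, 12)
9P: (7, 12) + (7, 1): same x and y₁ ≡ -y₂, so the sum is the point at infinity.
9P = the point at infinity, so the order is 9.

9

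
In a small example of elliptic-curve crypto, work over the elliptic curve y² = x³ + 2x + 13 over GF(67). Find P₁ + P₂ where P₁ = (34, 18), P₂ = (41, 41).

(34, 18) + (41, 41). λ = (41 - 18)/(41 - 34) ≡ 23/7 mod 67. 7⁻¹ ≡ 48 (mod 67), so λ ≡ 32.
  x = λ² - 34 - 41 = 1024 - 75 ≡ 11; y = λ·(34 - 11) - 18 ≡ 48. → (11, 48)

(11, 48)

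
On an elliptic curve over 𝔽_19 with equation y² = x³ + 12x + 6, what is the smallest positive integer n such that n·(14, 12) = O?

2P: tangent at (14, 12): λ = (3·14² + 12)/(2·12) ≡ 11/5. 5⁻¹ ≡ 4 (mod 19), so λ ≡ 11·4 ≡ 6.
  x = λ² - 14 - 14 = 36 - 28 ≡ 8; y = λ·(14 - 8) - 12 ≡ 5. → (8, 5)
3P: (8, 5) + (14, 12). λ = (12 - 5)/(14 - 8) ≡ 7/6 mod 19. 6⁻¹ ≡ 16 (mod 19), so λ ≡ 17.
  x = λ² - 8 - 14 = 289 - 22 ≡ 1; y = λ·(8 - 1) - 5 ≡ 0. → (1, 0)
4P: (1, 0) + (14, 12). λ = (12 - 0)/(14 - 1) ≡ 12/13 mod 19. 13⁻¹ ≡ 3 (mod 19), so λ ≡ 17.
  x = λ² - 1 - 14 = 289 - 15 ≡ 8; y = λ·(1 - 8) - 0 ≡ 14. → (8, 14)
5P: (8, 14) + (14, 12). λ = (12 - 14)/(14 - 8) ≡ 17/6 mod 19. 6⁻¹ ≡ 16 (mod 19), so λ ≡ 6.
  x = λ² - 8 - 14 = 36 - 22 ≡ 14; y = λ·(8 - 14) - 14 ≡ 7. → (14, 7)
6P: (14, 7) + (14, 12): same x and y₁ ≡ -y₂, so the sum is O.
6P = O, so the order is 6.

6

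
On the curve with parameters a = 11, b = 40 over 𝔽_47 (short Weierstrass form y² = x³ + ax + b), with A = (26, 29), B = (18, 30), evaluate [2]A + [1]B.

(3, 10)

First 2A:
Repeated addition: build up to 2A.
2A: tangent at (26, 29): λ = (3·26² + 11)/(2·29) ≡ 18/11. 11⁻¹ ≡ 30 (mod 47), so λ ≡ 18·30 ≡ 23.
  x = λ² - 26 - 26 = 529 - 52 ≡ 7; y = λ·(26 - 7) - 29 ≡ 32. → (7, 32)
2A = (7, 32).
Finally 2A + B:
(7, 32) + (18, 30). λ = (30 - 32)/(18 - 7) ≡ 45/11 mod 47. 11⁻¹ ≡ 30 (mod 47), so λ ≡ 34.
  x = λ² - 7 - 18 = 1156 - 25 ≡ 3; y = λ·(7 - 3) - 32 ≡ 10. → (3, 10)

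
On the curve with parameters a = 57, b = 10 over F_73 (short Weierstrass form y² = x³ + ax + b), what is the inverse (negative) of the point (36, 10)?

(36, 63)

-(36, 10) = (36, -10 mod 73) = (36, 63).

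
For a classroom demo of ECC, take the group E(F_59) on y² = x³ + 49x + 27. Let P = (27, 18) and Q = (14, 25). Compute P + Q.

(34, 13)

(27, 18) + (14, 25). λ = (25 - 18)/(14 - 27) ≡ 7/46 mod 59. 46⁻¹ ≡ 9 (mod 59), so λ ≡ 4.
  x = λ² - 27 - 14 = 16 - 41 ≡ 34; y = λ·(27 - 34) - 18 ≡ 13. → (34, 13)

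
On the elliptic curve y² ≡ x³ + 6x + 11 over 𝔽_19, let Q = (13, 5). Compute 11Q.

Double-and-add on 11 = (1011)₂. Start with Q = (13, 5) for the leading 1-bit.
double: tangent at (13, 5): λ = (3·13² + 6)/(2·5) ≡ 0/10. 10⁻¹ ≡ 2 (mod 19), so λ ≡ 0·2 ≡ 0.
  x = λ² - 13 - 13 = 0 - 26 ≡ 12; y = λ·(13 - 12) - 5 ≡ 14. → (12, 14)
double: tangent at (12, 14): λ = (3·12² + 6)/(2·14) ≡ 1/9. 9⁻¹ ≡ 17 (mod 19), so λ ≡ 1·17 ≡ 17.
  x = λ² - 12 - 12 = 289 - 24 ≡ 18; y = λ·(12 - 18) - 14 ≡ 17. → (18, 17)
add Q: (18, 17) + (13, 5). λ = (5 - 17)/(13 - 18) ≡ 7/14 mod 19. 14⁻¹ ≡ 15 (mod 19), so λ ≡ 10.
  x = λ² - 18 - 13 = 100 - 31 ≡ 12; y = λ·(18 - 12) - 17 ≡ 5. → (12, 5)
double: tangent at (12, 5): λ = (3·12² + 6)/(2·5) ≡ 1/10. 10⁻¹ ≡ 2 (mod 19), so λ ≡ 1·2 ≡ 2.
  x = λ² - 12 - 12 = 4 - 24 ≡ 18; y = λ·(12 - 18) - 5 ≡ 2. → (18, 2)
add Q: (18, 2) + (13, 5). λ = (5 - 2)/(13 - 18) ≡ 3/14 mod 19. 14⁻¹ ≡ 15 (mod 19) since 14·15 = 210 ≡ 1, so λ ≡ 7.
  x = λ² - 18 - 13 = 49 - 31 ≡ 18; y = λ·(18 - 18) - 2 ≡ 17. → (18, 17)

(18, 17)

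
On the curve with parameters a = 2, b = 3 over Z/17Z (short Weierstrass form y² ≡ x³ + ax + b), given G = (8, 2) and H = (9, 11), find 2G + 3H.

First 2G:
Repeated addition: build up to 2G.
2G: tangent at (8, 2): λ = (3·8² + 2)/(2·2) ≡ 7/4. 4⁻¹ ≡ 13 (mod 17) since 4·13 = 52 ≡ 1, so λ ≡ 7·13 ≡ 6.
  x = λ² - 8 - 8 = 36 - 16 ≡ 3; y = λ·(8 - 3) - 2 ≡ 11. → (3, 11)
2G = (3, 11).
Next 3H:
Repeated addition: build up to 3H.
2H: tangent at (9, 11): λ = (3·9² + 2)/(2·11) ≡ 7/5. 5⁻¹ ≡ 7 (mod 17), so λ ≡ 7·7 ≡ 15.
  x = λ² - 9 - 9 = 225 - 18 ≡ 3; y = λ·(9 - 3) - 11 ≡ 11. → (3, 11)
3H: (3, 11) + (9, 11). λ = (11 - 11)/(9 - 3) ≡ 0/6 mod 17. 6⁻¹ ≡ 3 (mod 17), so λ ≡ 0.
  x = λ² - 3 - 9 = 0 - 12 ≡ 5; y = λ·(3 - 5) - 11 ≡ 6. → (5, 6)
3H = (5, 6).
Finally 2G + 3H:
(3, 11) + (5, 6). λ = (6 - 11)/(5 - 3) ≡ 12/2 mod 17. 2⁻¹ ≡ 9 (mod 17), so λ ≡ 6.
  x = λ² - 3 - 5 = 36 - 8 ≡ 11; y = λ·(3 - 11) - 11 ≡ 9. → (11, 9)

(11, 9)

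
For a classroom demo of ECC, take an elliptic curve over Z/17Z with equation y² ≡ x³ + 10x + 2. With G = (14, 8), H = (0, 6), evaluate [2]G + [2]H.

First 2G:
Repeated addition: build up to 2G.
2G: tangent at (14, 8): λ = (3·14² + 10)/(2·8) ≡ 3/16. 16⁻¹ ≡ 16 (mod 17) since 16·16 = 256 ≡ 1, so λ ≡ 3·16 ≡ 14.
  x = λ² - 14 - 14 = 196 - 28 ≡ 15; y = λ·(14 - 15) - 8 ≡ 12. → (15, 12)
2G = (15, 12).
Next 2H:
Repeated addition: build up to 2H.
2H: tangent at (0, 6): λ = (3·0² + 10)/(2·6) ≡ 10/12. 12⁻¹ ≡ 10 (mod 17) since 12·10 = 120 ≡ 1, so λ ≡ 10·10 ≡ 15.
  x = λ² - 0 - 0 = 225 - 0 ≡ 4; y = λ·(0 - 4) - 6 ≡ 2. → (4, 2)
2H = (4, 2).
Finally 2G + 2H:
(15, 12) + (4, 2). λ = (2 - 12)/(4 - 15) ≡ 7/6 mod 17. 6⁻¹ ≡ 3 (mod 17), so λ ≡ 4.
  x = λ² - 15 - 4 = 16 - 19 ≡ 14; y = λ·(15 - 14) - 12 ≡ 9. → (14, 9)

(14, 9)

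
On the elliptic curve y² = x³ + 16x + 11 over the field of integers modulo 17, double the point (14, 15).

tangent at (14, 15): λ = (3·14² + 16)/(2·15) ≡ 9/13. 13⁻¹ ≡ 4 (mod 17) since 13·4 = 52 ≡ 1, so λ ≡ 9·4 ≡ 2.
  x = λ² - 14 - 14 = 4 - 28 ≡ 10; y = λ·(14 - 10) - 15 ≡ 10. → (10, 10)

(10, 10)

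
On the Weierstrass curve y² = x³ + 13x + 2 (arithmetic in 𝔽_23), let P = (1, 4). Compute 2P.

tangent at (1, 4): λ = (3·1² + 13)/(2·4) ≡ 16/8. 8⁻¹ ≡ 3 (mod 23), so λ ≡ 16·3 ≡ 2.
  x = λ² - 1 - 1 = 4 - 2 ≡ 2; y = λ·(1 - 2) - 4 ≡ 17. → (2, 17)

(2, 17)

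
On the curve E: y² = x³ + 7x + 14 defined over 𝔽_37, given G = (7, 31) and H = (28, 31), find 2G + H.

First 2G:
Repeated addition: build up to 2G.
2G: tangent at (7, 31): λ = (3·7² + 7)/(2·31) ≡ 6/25. 25⁻¹ ≡ 3 (mod 37), so λ ≡ 6·3 ≡ 18.
  x = λ² - 7 - 7 = 324 - 14 ≡ 14; y = λ·(7 - 14) - 31 ≡ 28. → (14, 28)
2G = (14, 28).
Finally 2G + H:
(14, 28) + (28, 31). λ = (31 - 28)/(28 - 14) ≡ 3/14 mod 37. 14⁻¹ ≡ 8 (mod 37), so λ ≡ 24.
  x = λ² - 14 - 28 = 576 - 42 ≡ 16; y = λ·(14 - 16) - 28 ≡ 35. → (16, 35)

(16, 35)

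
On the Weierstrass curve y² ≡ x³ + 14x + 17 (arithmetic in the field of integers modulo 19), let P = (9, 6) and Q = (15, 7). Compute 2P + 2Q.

First 2P:
Repeated addition: build up to 2P.
2P: tangent at (9, 6): λ = (3·9² + 14)/(2·6) ≡ 10/12. 12⁻¹ ≡ 8 (mod 19) since 12·8 = 96 ≡ 1, so λ ≡ 10·8 ≡ 4.
  x = λ² - 9 - 9 = 16 - 18 ≡ 17; y = λ·(9 - 17) - 6 ≡ 0. → (17, 0)
2P = (17, 0).
Next 2Q:
Repeated addition: build up to 2Q.
2Q: tangent at (15, 7): λ = (3·15² + 14)/(2·7) ≡ 5/14. 14⁻¹ ≡ 15 (mod 19), so λ ≡ 5·15 ≡ 18.
  x = λ² - 15 - 15 = 324 - 30 ≡ 9; y = λ·(15 - 9) - 7 ≡ 6. → (9, 6)
2Q = (9, 6).
Finally 2P + 2Q:
(17, 0) + (9, 6). λ = (6 - 0)/(9 - 17) ≡ 6/11 mod 19. 11⁻¹ ≡ 7 (mod 19), so λ ≡ 4.
  x = λ² - 17 - 9 = 16 - 26 ≡ 9; y = λ·(17 - 9) - 0 ≡ 13. → (9, 13)

(9, 13)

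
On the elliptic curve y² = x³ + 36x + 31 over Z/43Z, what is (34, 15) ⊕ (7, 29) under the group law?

(34, 15) + (7, 29). λ = (29 - 15)/(7 - 34) ≡ 14/16 mod 43. 16⁻¹ ≡ 35 (mod 43) since 16·35 = 560 ≡ 1, so λ ≡ 17.
  x = λ² - 34 - 7 = 289 - 41 ≡ 33; y = λ·(34 - 33) - 15 ≡ 2. → (33, 2)

(33, 2)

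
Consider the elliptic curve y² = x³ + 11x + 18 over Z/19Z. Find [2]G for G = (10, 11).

(15, 9)

tangent at (10, 11): λ = (3·10² + 11)/(2·11) ≡ 7/3. 3⁻¹ ≡ 13 (mod 19) since 3·13 = 39 ≡ 1, so λ ≡ 7·13 ≡ 15.
  x = λ² - 10 - 10 = 225 - 20 ≡ 15; y = λ·(10 - 15) - 11 ≡ 9. → (15, 9)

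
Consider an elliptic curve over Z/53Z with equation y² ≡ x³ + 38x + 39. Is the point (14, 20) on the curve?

yes

y² = 20² ≡ 29; x³ + 38x + 39 = 3315 ≡ 29 (mod 53). 29 = 29.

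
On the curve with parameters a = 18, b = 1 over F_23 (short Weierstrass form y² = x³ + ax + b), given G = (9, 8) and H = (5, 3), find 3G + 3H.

First 3G:
Repeated addition: build up to 3G.
2G: tangent at (9, 8): λ = (3·9² + 18)/(2·8) ≡ 8/16. 16⁻¹ ≡ 13 (mod 23), so λ ≡ 8·13 ≡ 12.
  x = λ² - 9 - 9 = 144 - 18 ≡ 11; y = λ·(9 - 11) - 8 ≡ 14. → (11, 14)
3G: (11, 14) + (9, 8). λ = (8 - 14)/(9 - 11) ≡ 17/21 mod 23. 21⁻¹ ≡ 11 (mod 23) since 21·11 = 231 ≡ 1, so λ ≡ 3.
  x = λ² - 11 - 9 = 9 - 20 ≡ 12; y = λ·(11 - 12) - 14 ≡ 6. → (12, 6)
3G = (12, 6).
Next 3H:
Repeated addition: build up to 3H.
2H: tangent at (5, 3): λ = (3·5² + 18)/(2·3) ≡ 1/6. 6⁻¹ ≡ 4 (mod 23), so λ ≡ 1·4 ≡ 4.
  x = λ² - 5 - 5 = 16 - 10 ≡ 6; y = λ·(5 - 6) - 3 ≡ 16. → (6, 16)
3H: (6, 16) + (5, 3). λ = (3 - 16)/(5 - 6) ≡ 10/22 mod 23. 22⁻¹ ≡ 22 (mod 23) since 22·22 = 484 ≡ 1, so λ ≡ 13.
  x = λ² - 6 - 5 = 169 - 11 ≡ 20; y = λ·(6 - 20) - 16 ≡ 9. → (20, 9)
3H = (20, 9).
Finally 3G + 3H:
(12, 6) + (20, 9). λ = (9 - 6)/(20 - 12) ≡ 3/8 mod 23. 8⁻¹ ≡ 3 (mod 23), so λ ≡ 9.
  x = λ² - 12 - 20 = 81 - 32 ≡ 3; y = λ·(12 - 3) - 6 ≡ 6. → (3, 6)

(3, 6)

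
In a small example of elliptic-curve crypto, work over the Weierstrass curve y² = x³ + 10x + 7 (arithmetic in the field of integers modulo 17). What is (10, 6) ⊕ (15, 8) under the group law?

(10, 6) + (15, 8). λ = (8 - 6)/(15 - 10) ≡ 2/5 mod 17. 5⁻¹ ≡ 7 (mod 17) since 5·7 = 35 ≡ 1, so λ ≡ 14.
  x = λ² - 10 - 15 = 196 - 25 ≡ 1; y = λ·(10 - 1) - 6 ≡ 1. → (1, 1)

(1, 1)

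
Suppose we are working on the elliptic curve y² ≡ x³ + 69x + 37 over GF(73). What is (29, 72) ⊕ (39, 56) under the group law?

(28, 14)

(29, 72) + (39, 56). λ = (56 - 72)/(39 - 29) ≡ 57/10 mod 73. 10⁻¹ ≡ 22 (mod 73), so λ ≡ 13.
  x = λ² - 29 - 39 = 169 - 68 ≡ 28; y = λ·(29 - 28) - 72 ≡ 14. → (28, 14)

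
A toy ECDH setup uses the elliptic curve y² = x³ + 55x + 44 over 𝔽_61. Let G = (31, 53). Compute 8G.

(59, 29)

Double-and-add on 8 = (1000)₂. Start with G = (31, 53) for the leading 1-bit.
double: tangent at (31, 53): λ = (3·31² + 55)/(2·53) ≡ 10/45. 45⁻¹ ≡ 19 (mod 61), so λ ≡ 10·19 ≡ 7.
  x = λ² - 31 - 31 = 49 - 62 ≡ 48; y = λ·(31 - 48) - 53 ≡ 11. → (48, 11)
double: tangent at (48, 11): λ = (3·48² + 55)/(2·11) ≡ 13/22. 22⁻¹ ≡ 25 (mod 61), so λ ≡ 13·25 ≡ 20.
  x = λ² - 48 - 48 = 400 - 96 ≡ 60; y = λ·(48 - 60) - 11 ≡ 54. → (60, 54)
double: tangent at (60, 54): λ = (3·60² + 55)/(2·54) ≡ 58/47. 47⁻¹ ≡ 13 (mod 61) since 47·13 = 611 ≡ 1, so λ ≡ 58·13 ≡ 22.
  x = λ² - 60 - 60 = 484 - 120 ≡ 59; y = λ·(60 - 59) - 54 ≡ 29. → (59, 29)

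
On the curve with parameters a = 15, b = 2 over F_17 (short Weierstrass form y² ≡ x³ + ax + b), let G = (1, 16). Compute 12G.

(5, 7)

Double-and-add on 12 = (1100)₂. Start with G = (1, 16) for the leading 1-bit.
double: tangent at (1, 16): λ = (3·1² + 15)/(2·16) ≡ 1/15. 15⁻¹ ≡ 8 (mod 17), so λ ≡ 1·8 ≡ 8.
  x = λ² - 1 - 1 = 64 - 2 ≡ 11; y = λ·(1 - 11) - 16 ≡ 6. → (11, 6)
add G: (11, 6) + (1, 16). λ = (16 - 6)/(1 - 11) ≡ 10/7 mod 17. 7⁻¹ ≡ 5 (mod 17), so λ ≡ 16.
  x = λ² - 11 - 1 = 256 - 12 ≡ 6; y = λ·(11 - 6) - 6 ≡ 6. → (6, 6)
double: tangent at (6, 6): λ = (3·6² + 15)/(2·6) ≡ 4/12. 12⁻¹ ≡ 10 (mod 17), so λ ≡ 4·10 ≡ 6.
  x = λ² - 6 - 6 = 36 - 12 ≡ 7; y = λ·(6 - 7) - 6 ≡ 5. → (7, 5)
double: tangent at (7, 5): λ = (3·7² + 15)/(2·5) ≡ 9/10. 10⁻¹ ≡ 12 (mod 17), so λ ≡ 9·12 ≡ 6.
  x = λ² - 7 - 7 = 36 - 14 ≡ 5; y = λ·(7 - 5) - 5 ≡ 7. → (5, 7)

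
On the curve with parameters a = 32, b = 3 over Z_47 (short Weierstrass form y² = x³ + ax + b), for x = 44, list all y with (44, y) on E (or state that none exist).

x³ + 32x + 3 = 86595 ≡ 21 (mod 47).
Square roots of 21 mod 47: 16 and 31 (since 16² = 256 ≡ 21).

16, 31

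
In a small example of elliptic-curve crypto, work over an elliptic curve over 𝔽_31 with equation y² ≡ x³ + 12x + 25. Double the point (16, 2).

(18, 11)

tangent at (16, 2): λ = (3·16² + 12)/(2·2) ≡ 5/4. 4⁻¹ ≡ 8 (mod 31) since 4·8 = 32 ≡ 1, so λ ≡ 5·8 ≡ 9.
  x = λ² - 16 - 16 = 81 - 32 ≡ 18; y = λ·(16 - 18) - 2 ≡ 11. → (18, 11)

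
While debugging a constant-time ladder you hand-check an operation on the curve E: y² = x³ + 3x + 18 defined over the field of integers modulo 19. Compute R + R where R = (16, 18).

tangent at (16, 18): λ = (3·16² + 3)/(2·18) ≡ 11/17. 17⁻¹ ≡ 9 (mod 19) since 17·9 = 153 ≡ 1, so λ ≡ 11·9 ≡ 4.
  x = λ² - 16 - 16 = 16 - 32 ≡ 3; y = λ·(16 - 3) - 18 ≡ 15. → (3, 15)

(3, 15)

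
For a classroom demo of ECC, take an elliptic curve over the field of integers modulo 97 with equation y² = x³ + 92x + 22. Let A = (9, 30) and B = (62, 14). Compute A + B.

(9, 30) + (62, 14). λ = (14 - 30)/(62 - 9) ≡ 81/53 mod 97. 53⁻¹ ≡ 11 (mod 97) since 53·11 = 583 ≡ 1, so λ ≡ 18.
  x = λ² - 9 - 62 = 324 - 71 ≡ 59; y = λ·(9 - 59) - 30 ≡ 40. → (59, 40)

(59, 40)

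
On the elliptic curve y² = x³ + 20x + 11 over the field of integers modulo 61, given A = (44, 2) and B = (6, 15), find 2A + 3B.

(55, 38)

First 2A:
Repeated addition: build up to 2A.
2A: tangent at (44, 2): λ = (3·44² + 20)/(2·2) ≡ 33/4. 4⁻¹ ≡ 46 (mod 61) since 4·46 = 184 ≡ 1, so λ ≡ 33·46 ≡ 54.
  x = λ² - 44 - 44 = 2916 - 88 ≡ 22; y = λ·(44 - 22) - 2 ≡ 27. → (22, 27)
2A = (22, 27).
Next 3B:
Repeated addition: build up to 3B.
2B: tangent at (6, 15): λ = (3·6² + 20)/(2·15) ≡ 6/30. 30⁻¹ ≡ 59 (mod 61) since 30·59 = 1770 ≡ 1, so λ ≡ 6·59 ≡ 49.
  x = λ² - 6 - 6 = 2401 - 12 ≡ 10; y = λ·(6 - 10) - 15 ≡ 33. → (10, 33)
3B: (10, 33) + (6, 15). λ = (15 - 33)/(6 - 10) ≡ 43/57 mod 61. 57⁻¹ ≡ 15 (mod 61), so λ ≡ 35.
  x = λ² - 10 - 6 = 1225 - 16 ≡ 50; y = λ·(10 - 50) - 33 ≡ 31. → (50, 31)
3B = (50, 31).
Finally 2A + 3B:
(22, 27) + (50, 31). λ = (31 - 27)/(50 - 22) ≡ 4/28 mod 61. 28⁻¹ ≡ 24 (mod 61), so λ ≡ 35.
  x = λ² - 22 - 50 = 1225 - 72 ≡ 55; y = λ·(22 - 55) - 27 ≡ 38. → (55, 38)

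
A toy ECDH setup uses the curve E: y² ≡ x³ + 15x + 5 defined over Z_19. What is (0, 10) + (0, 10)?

tangent at (0, 10): λ = (3·0² + 15)/(2·10) ≡ 15/1. 1⁻¹ ≡ 1 (mod 19) since 1·1 = 1 ≡ 1, so λ ≡ 15·1 ≡ 15.
  x = λ² - 0 - 0 = 225 - 0 ≡ 16; y = λ·(0 - 16) - 10 ≡ 16. → (16, 16)

(16, 16)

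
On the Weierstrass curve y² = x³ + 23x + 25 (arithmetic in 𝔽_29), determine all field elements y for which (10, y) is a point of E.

x³ + 23x + 25 = 1255 ≡ 8 (mod 29).
8 is a non-residue mod 29; no y exists.

none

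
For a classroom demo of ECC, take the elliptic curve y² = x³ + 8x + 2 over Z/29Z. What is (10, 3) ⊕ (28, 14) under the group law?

(21, 8)

(10, 3) + (28, 14). λ = (14 - 3)/(28 - 10) ≡ 11/18 mod 29. 18⁻¹ ≡ 21 (mod 29), so λ ≡ 28.
  x = λ² - 10 - 28 = 784 - 38 ≡ 21; y = λ·(10 - 21) - 3 ≡ 8. → (21, 8)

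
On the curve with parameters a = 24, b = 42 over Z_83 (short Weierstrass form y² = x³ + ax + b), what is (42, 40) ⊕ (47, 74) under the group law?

(17, 47)

(42, 40) + (47, 74). λ = (74 - 40)/(47 - 42) ≡ 34/5 mod 83. 5⁻¹ ≡ 50 (mod 83), so λ ≡ 40.
  x = λ² - 42 - 47 = 1600 - 89 ≡ 17; y = λ·(42 - 17) - 40 ≡ 47. → (17, 47)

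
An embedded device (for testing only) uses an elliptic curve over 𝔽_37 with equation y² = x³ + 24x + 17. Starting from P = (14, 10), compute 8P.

(13, 26)

Repeated addition: build up to 8P.
2P: tangent at (14, 10): λ = (3·14² + 24)/(2·10) ≡ 20/20. 20⁻¹ ≡ 13 (mod 37), so λ ≡ 20·13 ≡ 1.
  x = λ² - 14 - 14 = 1 - 28 ≡ 10; y = λ·(14 - 10) - 10 ≡ 31. → (10, 31)
3P: (10, 31) + (14, 10). λ = (10 - 31)/(14 - 10) ≡ 16/4 mod 37. 4⁻¹ ≡ 28 (mod 37), so λ ≡ 4.
  x = λ² - 10 - 14 = 16 - 24 ≡ 29; y = λ·(10 - 29) - 31 ≡ 4. → (29, 4)
4P: (29, 4) + (14, 10). λ = (10 - 4)/(14 - 29) ≡ 6/22 mod 37. 22⁻¹ ≡ 32 (mod 37), so λ ≡ 7.
  x = λ² - 29 - 14 = 49 - 43 ≡ 6; y = λ·(29 - 6) - 4 ≡ 9. → (6, 9)
5P: (6, 9) + (14, 10). λ = (10 - 9)/(14 - 6) ≡ 1/8 mod 37. 8⁻¹ ≡ 14 (mod 37), so λ ≡ 14.
  x = λ² - 6 - 14 = 196 - 20 ≡ 28; y = λ·(6 - 28) - 9 ≡ 16. → (28, 16)
6P: (28, 16) + (14, 10). λ = (10 - 16)/(14 - 28) ≡ 31/23 mod 37. 23⁻¹ ≡ 29 (mod 37) since 23·29 = 667 ≡ 1, so λ ≡ 11.
  x = λ² - 28 - 14 = 121 - 42 ≡ 5; y = λ·(28 - 5) - 16 ≡ 15. → (5, 15)
7P: (5, 15) + (14, 10). λ = (10 - 15)/(14 - 5) ≡ 32/9 mod 37. 9⁻¹ ≡ 33 (mod 37), so λ ≡ 20.
  x = λ² - 5 - 14 = 400 - 19 ≡ 11; y = λ·(5 - 11) - 15 ≡ 13. → (11, 13)
8P: (11, 13) + (14, 10). λ = (10 - 13)/(14 - 11) ≡ 34/3 mod 37. 3⁻¹ ≡ 25 (mod 37), so λ ≡ 36.
  x = λ² - 11 - 14 = 1296 - 25 ≡ 13; y = λ·(11 - 13) - 13 ≡ 26. → (13, 26)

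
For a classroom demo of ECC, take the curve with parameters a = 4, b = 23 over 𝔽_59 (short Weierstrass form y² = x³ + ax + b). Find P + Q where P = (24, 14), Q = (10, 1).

(24, 14) + (10, 1). λ = (1 - 14)/(10 - 24) ≡ 46/45 mod 59. 45⁻¹ ≡ 21 (mod 59), so λ ≡ 22.
  x = λ² - 24 - 10 = 484 - 34 ≡ 37; y = λ·(24 - 37) - 14 ≡ 54. → (37, 54)

(37, 54)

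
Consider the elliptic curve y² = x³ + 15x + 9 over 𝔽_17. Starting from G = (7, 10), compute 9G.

Double-and-add on 9 = (1001)₂. Start with G = (7, 10) for the leading 1-bit.
double: tangent at (7, 10): λ = (3·7² + 15)/(2·10) ≡ 9/3. 3⁻¹ ≡ 6 (mod 17), so λ ≡ 9·6 ≡ 3.
  x = λ² - 7 - 7 = 9 - 14 ≡ 12; y = λ·(7 - 12) - 10 ≡ 9. → (12, 9)
double: tangent at (12, 9): λ = (3·12² + 15)/(2·9) ≡ 5/1. 1⁻¹ ≡ 1 (mod 17), so λ ≡ 5·1 ≡ 5.
  x = λ² - 12 - 12 = 25 - 24 ≡ 1; y = λ·(12 - 1) - 9 ≡ 12. → (1, 12)
double: tangent at (1, 12): λ = (3·1² + 15)/(2·12) ≡ 1/7. 7⁻¹ ≡ 5 (mod 17) since 7·5 = 35 ≡ 1, so λ ≡ 1·5 ≡ 5.
  x = λ² - 1 - 1 = 25 - 2 ≡ 6; y = λ·(1 - 6) - 12 ≡ 14. → (6, 14)
add G: (6, 14) + (7, 10). λ = (10 - 14)/(7 - 6) ≡ 13/1 mod 17. 1⁻¹ ≡ 1 (mod 17), so λ ≡ 13.
  x = λ² - 6 - 7 = 169 - 13 ≡ 3; y = λ·(6 - 3) - 14 ≡ 8. → (3, 8)

(3, 8)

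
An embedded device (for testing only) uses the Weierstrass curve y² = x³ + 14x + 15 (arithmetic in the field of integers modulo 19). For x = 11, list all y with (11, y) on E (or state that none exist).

none

x³ + 14x + 15 = 1500 ≡ 18 (mod 19).
18 is a non-residue mod 19; no y exists.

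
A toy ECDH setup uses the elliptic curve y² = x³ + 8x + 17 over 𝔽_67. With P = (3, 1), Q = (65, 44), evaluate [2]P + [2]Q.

First 2P:
Repeated addition: build up to 2P.
2P: tangent at (3, 1): λ = (3·3² + 8)/(2·1) ≡ 35/2. 2⁻¹ ≡ 34 (mod 67) since 2·34 = 68 ≡ 1, so λ ≡ 35·34 ≡ 51.
  x = λ² - 3 - 3 = 2601 - 6 ≡ 49; y = λ·(3 - 49) - 1 ≡ 65. → (49, 65)
2P = (49, 65).
Next 2Q:
Repeated addition: build up to 2Q.
2Q: tangent at (65, 44): λ = (3·65² + 8)/(2·44) ≡ 20/21. 21⁻¹ ≡ 16 (mod 67), so λ ≡ 20·16 ≡ 52.
  x = λ² - 65 - 65 = 2704 - 130 ≡ 28; y = λ·(65 - 28) - 44 ≡ 4. → (28, 4)
2Q = (28, 4).
Finally 2P + 2Q:
(49, 65) + (28, 4). λ = (4 - 65)/(28 - 49) ≡ 6/46 mod 67. 46⁻¹ ≡ 51 (mod 67), so λ ≡ 38.
  x = λ² - 49 - 28 = 1444 - 77 ≡ 27; y = λ·(49 - 27) - 65 ≡ 34. → (27, 34)

(27, 34)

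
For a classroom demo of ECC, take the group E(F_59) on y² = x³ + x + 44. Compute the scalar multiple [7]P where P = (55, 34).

(9, 29)

Repeated addition: build up to 7P.
2P: tangent at (55, 34): λ = (3·55² + 1)/(2·34) ≡ 49/9. 9⁻¹ ≡ 46 (mod 59), so λ ≡ 49·46 ≡ 12.
  x = λ² - 55 - 55 = 144 - 110 ≡ 34; y = λ·(55 - 34) - 34 ≡ 41. → (34, 41)
3P: (34, 41) + (55, 34). λ = (34 - 41)/(55 - 34) ≡ 52/21 mod 59. 21⁻¹ ≡ 45 (mod 59), so λ ≡ 39.
  x = λ² - 34 - 55 = 1521 - 89 ≡ 16; y = λ·(34 - 16) - 41 ≡ 12. → (16, 12)
4P: (16, 12) + (55, 34). λ = (34 - 12)/(55 - 16) ≡ 22/39 mod 59. 39⁻¹ ≡ 56 (mod 59) since 39·56 = 2184 ≡ 1, so λ ≡ 52.
  x = λ² - 16 - 55 = 2704 - 71 ≡ 37; y = λ·(16 - 37) - 12 ≡ 17. → (37, 17)
5P: (37, 17) + (55, 34). λ = (34 - 17)/(55 - 37) ≡ 17/18 mod 59. 18⁻¹ ≡ 23 (mod 59) since 18·23 = 414 ≡ 1, so λ ≡ 37.
  x = λ² - 37 - 55 = 1369 - 92 ≡ 38; y = λ·(37 - 38) - 17 ≡ 5. → (38, 5)
6P: (38, 5) + (55, 34). λ = (34 - 5)/(55 - 38) ≡ 29/17 mod 59. 17⁻¹ ≡ 7 (mod 59), so λ ≡ 26.
  x = λ² - 38 - 55 = 676 - 93 ≡ 52; y = λ·(38 - 52) - 5 ≡ 44. → (52, 44)
7P: (52, 44) + (55, 34). λ = (34 - 44)/(55 - 52) ≡ 49/3 mod 59. 3⁻¹ ≡ 20 (mod 59), so λ ≡ 36.
  x = λ² - 52 - 55 = 1296 - 107 ≡ 9; y = λ·(52 - 9) - 44 ≡ 29. → (9, 29)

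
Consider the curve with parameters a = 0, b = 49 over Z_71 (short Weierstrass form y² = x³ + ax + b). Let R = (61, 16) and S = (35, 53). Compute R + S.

(61, 16) + (35, 53). λ = (53 - 16)/(35 - 61) ≡ 37/45 mod 71. 45⁻¹ ≡ 30 (mod 71), so λ ≡ 45.
  x = λ² - 61 - 35 = 2025 - 96 ≡ 12; y = λ·(61 - 12) - 16 ≡ 59. → (12, 59)

(12, 59)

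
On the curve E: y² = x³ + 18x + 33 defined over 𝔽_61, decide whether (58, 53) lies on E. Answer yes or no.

no

y² = 53² ≡ 3; x³ + 18x + 33 = 196189 ≡ 13 (mod 61). 3 ≠ 13.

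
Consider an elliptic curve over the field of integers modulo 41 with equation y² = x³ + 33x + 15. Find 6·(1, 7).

Write Q = (1, 7).
Repeated addition: build up to 6Q.
2Q: tangent at (1, 7): λ = (3·1² + 33)/(2·7) ≡ 36/14. 14⁻¹ ≡ 3 (mod 41) since 14·3 = 42 ≡ 1, so λ ≡ 36·3 ≡ 26.
  x = λ² - 1 - 1 = 676 - 2 ≡ 18; y = λ·(1 - 18) - 7 ≡ 2. → (18, 2)
3Q: (18, 2) + (1, 7). λ = (7 - 2)/(1 - 18) ≡ 5/24 mod 41. 24⁻¹ ≡ 12 (mod 41), so λ ≡ 19.
  x = λ² - 18 - 1 = 361 - 19 ≡ 14; y = λ·(18 - 14) - 2 ≡ 33. → (14, 33)
4Q: (14, 33) + (1, 7). λ = (7 - 33)/(1 - 14) ≡ 15/28 mod 41. 28⁻¹ ≡ 22 (mod 41), so λ ≡ 2.
  x = λ² - 14 - 1 = 4 - 15 ≡ 30; y = λ·(14 - 30) - 33 ≡ 17. → (30, 17)
5Q: (30, 17) + (1, 7). λ = (7 - 17)/(1 - 30) ≡ 31/12 mod 41. 12⁻¹ ≡ 24 (mod 41), so λ ≡ 6.
  x = λ² - 30 - 1 = 36 - 31 ≡ 5; y = λ·(30 - 5) - 17 ≡ 10. → (5, 10)
6Q: (5, 10) + (1, 7). λ = (7 - 10)/(1 - 5) ≡ 38/37 mod 41. 37⁻¹ ≡ 10 (mod 41) since 37·10 = 370 ≡ 1, so λ ≡ 11.
  x = λ² - 5 - 1 = 121 - 6 ≡ 33; y = λ·(5 - 33) - 10 ≡ 10. → (33, 10)

(33, 10)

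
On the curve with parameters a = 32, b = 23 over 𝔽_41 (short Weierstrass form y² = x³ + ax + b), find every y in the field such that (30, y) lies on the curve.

12, 29

x³ + 32x + 23 = 27983 ≡ 21 (mod 41).
Square roots of 21 mod 41: 12 and 29 (since 12² = 144 ≡ 21).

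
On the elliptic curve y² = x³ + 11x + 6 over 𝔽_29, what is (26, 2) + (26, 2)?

(2, 23)

tangent at (26, 2): λ = (3·26² + 11)/(2·2) ≡ 9/4. 4⁻¹ ≡ 22 (mod 29), so λ ≡ 9·22 ≡ 24.
  x = λ² - 26 - 26 = 576 - 52 ≡ 2; y = λ·(26 - 2) - 2 ≡ 23. → (2, 23)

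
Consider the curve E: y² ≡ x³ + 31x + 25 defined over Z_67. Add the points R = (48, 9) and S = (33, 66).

(48, 9) + (33, 66). λ = (66 - 9)/(33 - 48) ≡ 57/52 mod 67. 52⁻¹ ≡ 58 (mod 67), so λ ≡ 23.
  x = λ² - 48 - 33 = 529 - 81 ≡ 46; y = λ·(48 - 46) - 9 ≡ 37. → (46, 37)

(46, 37)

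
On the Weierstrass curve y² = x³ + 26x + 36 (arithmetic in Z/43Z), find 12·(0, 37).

(31, 19)

Write G = (0, 37).
Repeated addition: build up to 12G.
2G: tangent at (0, 37): λ = (3·0² + 26)/(2·37) ≡ 26/31. 31⁻¹ ≡ 25 (mod 43), so λ ≡ 26·25 ≡ 5.
  x = λ² - 0 - 0 = 25 - 0 ≡ 25; y = λ·(0 - 25) - 37 ≡ 10. → (25, 10)
3G: (25, 10) + (0, 37). λ = (37 - 10)/(0 - 25) ≡ 27/18 mod 43. 18⁻¹ ≡ 12 (mod 43) since 18·12 = 216 ≡ 1, so λ ≡ 23.
  x = λ² - 25 - 0 = 529 - 25 ≡ 31; y = λ·(25 - 31) - 10 ≡ 24. → (31, 24)
4G: (31, 24) + (0, 37). λ = (37 - 24)/(0 - 31) ≡ 13/12 mod 43. 12⁻¹ ≡ 18 (mod 43) since 12·18 = 216 ≡ 1, so λ ≡ 19.
  x = λ² - 31 - 0 = 361 - 31 ≡ 29; y = λ·(31 - 29) - 24 ≡ 14. → (29, 14)
5G: (29, 14) + (0, 37). λ = (37 - 14)/(0 - 29) ≡ 23/14 mod 43. 14⁻¹ ≡ 40 (mod 43) since 14·40 = 560 ≡ 1, so λ ≡ 17.
  x = λ² - 29 - 0 = 289 - 29 ≡ 2; y = λ·(29 - 2) - 14 ≡ 15. → (2, 15)
6G: (2, 15) + (0, 37). λ = (37 - 15)/(0 - 2) ≡ 22/41 mod 43. 41⁻¹ ≡ 21 (mod 43), so λ ≡ 32.
  x = λ² - 2 - 0 = 1024 - 2 ≡ 33; y = λ·(2 - 33) - 15 ≡ 25. → (33, 25)
7G: (33, 25) + (0, 37). λ = (37 - 25)/(0 - 33) ≡ 12/10 mod 43. 10⁻¹ ≡ 13 (mod 43), so λ ≡ 27.
  x = λ² - 33 - 0 = 729 - 33 ≡ 8; y = λ·(33 - 8) - 25 ≡ 5. → (8, 5)
8G: (8, 5) + (0, 37). λ = (37 - 5)/(0 - 8) ≡ 32/35 mod 43. 35⁻¹ ≡ 16 (mod 43) since 35·16 = 560 ≡ 1, so λ ≡ 39.
  x = λ² - 8 - 0 = 1521 - 8 ≡ 8; y = λ·(8 - 8) - 5 ≡ 38. → (8, 38)
9G: (8, 38) + (0, 37). λ = (37 - 38)/(0 - 8) ≡ 42/35 mod 43. 35⁻¹ ≡ 16 (mod 43) since 35·16 = 560 ≡ 1, so λ ≡ 27.
  x = λ² - 8 - 0 = 729 - 8 ≡ 33; y = λ·(8 - 33) - 38 ≡ 18. → (33, 18)
10G: (33, 18) + (0, 37). λ = (37 - 18)/(0 - 33) ≡ 19/10 mod 43. 10⁻¹ ≡ 13 (mod 43), so λ ≡ 32.
  x = λ² - 33 - 0 = 1024 - 33 ≡ 2; y = λ·(33 - 2) - 18 ≡ 28. → (2, 28)
11G: (2, 28) + (0, 37). λ = (37 - 28)/(0 - 2) ≡ 9/41 mod 43. 41⁻¹ ≡ 21 (mod 43), so λ ≡ 17.
  x = λ² - 2 - 0 = 289 - 2 ≡ 29; y = λ·(2 - 29) - 28 ≡ 29. → (29, 29)
12G: (29, 29) + (0, 37). λ = (37 - 29)/(0 - 29) ≡ 8/14 mod 43. 14⁻¹ ≡ 40 (mod 43) since 14·40 = 560 ≡ 1, so λ ≡ 19.
  x = λ² - 29 - 0 = 361 - 29 ≡ 31; y = λ·(29 - 31) - 29 ≡ 19. → (31, 19)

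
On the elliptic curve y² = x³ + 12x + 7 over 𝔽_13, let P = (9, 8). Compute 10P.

(6, 3)

Double-and-add on 10 = (1010)₂. Start with P = (9, 8) for the leading 1-bit.
double: tangent at (9, 8): λ = (3·9² + 12)/(2·8) ≡ 8/3. 3⁻¹ ≡ 9 (mod 13), so λ ≡ 8·9 ≡ 7.
  x = λ² - 9 - 9 = 49 - 18 ≡ 5; y = λ·(9 - 5) - 8 ≡ 7. → (5, 7)
double: tangent at (5, 7): λ = (3·5² + 12)/(2·7) ≡ 9/1. 1⁻¹ ≡ 1 (mod 13) since 1·1 = 1 ≡ 1, so λ ≡ 9·1 ≡ 9.
  x = λ² - 5 - 5 = 81 - 10 ≡ 6; y = λ·(5 - 6) - 7 ≡ 10. → (6, 10)
add P: (6, 10) + (9, 8). λ = (8 - 10)/(9 - 6) ≡ 11/3 mod 13. 3⁻¹ ≡ 9 (mod 13) since 3·9 = 27 ≡ 1, so λ ≡ 8.
  x = λ² - 6 - 9 = 64 - 15 ≡ 10; y = λ·(6 - 10) - 10 ≡ 10. → (10, 10)
double: tangent at (10, 10): λ = (3·10² + 12)/(2·10) ≡ 0/7. 7⁻¹ ≡ 2 (mod 13) since 7·2 = 14 ≡ 1, so λ ≡ 0·2 ≡ 0.
  x = λ² - 10 - 10 = 0 - 20 ≡ 6; y = λ·(10 - 6) - 10 ≡ 3. → (6, 3)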